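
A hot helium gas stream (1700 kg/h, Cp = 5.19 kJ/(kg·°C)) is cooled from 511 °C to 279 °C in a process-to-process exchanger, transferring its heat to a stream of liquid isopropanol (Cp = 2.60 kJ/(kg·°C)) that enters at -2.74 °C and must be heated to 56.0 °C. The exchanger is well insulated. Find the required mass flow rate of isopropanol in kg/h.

ṁ_c = 13400 kg/h

Heat released by hot stream: Q = 1700 × 5.19 × (511 − 279) = 2.0469e+06 kJ/h
Energy balance on cold side (adiabatic exchanger): Q = ṁ_c·Cp_c·(T_c,out − T_c,in)
ṁ_c = 2.0469e+06 / [2.60 × (56.0 − -2.74)] = 13403 kg/h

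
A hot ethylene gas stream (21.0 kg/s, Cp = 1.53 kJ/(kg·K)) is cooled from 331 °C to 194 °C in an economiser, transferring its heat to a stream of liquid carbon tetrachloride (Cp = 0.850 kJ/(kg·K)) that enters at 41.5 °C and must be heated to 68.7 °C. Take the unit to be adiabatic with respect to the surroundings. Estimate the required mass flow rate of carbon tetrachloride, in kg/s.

ṁ_c = 190 kg/s

Heat released by hot stream: Q = 21.0 × 1.53 × (331 − 194) = 4401.8 kJ/s
Energy balance on cold side (adiabatic exchanger): Q = ṁ_c·Cp_c·(T_c,out − T_c,in)
ṁ_c = 4401.8 / [0.850 × (68.7 − 41.5)] = 190.39 kg/s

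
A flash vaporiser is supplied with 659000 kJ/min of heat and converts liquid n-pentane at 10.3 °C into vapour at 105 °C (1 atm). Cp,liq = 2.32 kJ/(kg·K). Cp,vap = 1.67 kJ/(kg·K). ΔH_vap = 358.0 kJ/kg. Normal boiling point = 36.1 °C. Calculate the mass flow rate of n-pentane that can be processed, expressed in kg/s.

ṁ = 20.6 kg/s

Δh = 2.32×(36.1−10.3) + 358.0 + 1.67×(105−36.1) = 532.92 kJ/kg
Q = 659000 kJ/min = 10983 kJ/s = 10983 kJ/s
ṁ = Q/Δh = 10983 / 532.92 = 20.61 kg/s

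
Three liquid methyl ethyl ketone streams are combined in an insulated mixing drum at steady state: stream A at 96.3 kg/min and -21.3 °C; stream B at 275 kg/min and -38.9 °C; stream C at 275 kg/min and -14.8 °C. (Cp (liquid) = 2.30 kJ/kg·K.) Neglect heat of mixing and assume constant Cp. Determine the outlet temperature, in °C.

T_out = -26.0 °C

No heat crosses the boundary, so H_out = H_in.
Σ ṁᵢCp,ᵢTᵢ = 96.3×2.30×-21.3 + 275×2.30×-38.9 + 275×2.30×-14.8 = -38683
Σ ṁᵢCp,ᵢ = 96.3×2.30 + 275×2.30 + 275×2.30 = 1486.5
T_out = -38683 / 1486.5 = -26.023 °C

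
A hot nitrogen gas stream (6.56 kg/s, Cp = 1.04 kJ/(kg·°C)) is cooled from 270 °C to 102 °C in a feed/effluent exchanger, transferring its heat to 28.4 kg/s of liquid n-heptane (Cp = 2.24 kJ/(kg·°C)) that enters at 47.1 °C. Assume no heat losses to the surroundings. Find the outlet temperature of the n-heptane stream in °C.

T_c,out = 65.1 °C

Heat released by hot stream: Q = 6.56 × 1.04 × (270 − 102) = 1146.2 kJ/s
Energy balance on cold side (adiabatic exchanger): Q = ṁ_c·Cp_c·(T_c,out − T_c,in)
T_c,out = 47.1 + 1146.2/(28.4 × 2.24) = 65.117 °C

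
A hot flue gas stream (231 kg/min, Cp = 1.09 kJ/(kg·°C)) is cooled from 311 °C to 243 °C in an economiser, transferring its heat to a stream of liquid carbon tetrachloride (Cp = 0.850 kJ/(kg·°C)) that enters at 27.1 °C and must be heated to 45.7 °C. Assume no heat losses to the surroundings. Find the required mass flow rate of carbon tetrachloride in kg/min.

Heat released by hot stream: Q = 231 × 1.09 × (311 − 243) = 17122 kJ/min
Energy balance on cold side (adiabatic exchanger): Q = ṁ_c·Cp_c·(T_c,out − T_c,in)
ṁ_c = 17122 / [0.850 × (45.7 − 27.1)] = 1083 kg/min

ṁ_c = 1080 kg/min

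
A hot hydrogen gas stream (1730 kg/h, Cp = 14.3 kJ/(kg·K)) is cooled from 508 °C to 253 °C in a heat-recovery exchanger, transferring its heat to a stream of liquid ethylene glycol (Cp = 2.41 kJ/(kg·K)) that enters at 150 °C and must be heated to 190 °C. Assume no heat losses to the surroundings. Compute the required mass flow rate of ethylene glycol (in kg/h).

ṁ_c = 65400 kg/h

Heat released by hot stream: Q = 1730 × 14.3 × (508 − 253) = 6.3084e+06 kJ/h
Energy balance on cold side (adiabatic exchanger): Q = ṁ_c·Cp_c·(T_c,out − T_c,in)
ṁ_c = 6.3084e+06 / [2.41 × (190 − 150)] = 65440 kg/h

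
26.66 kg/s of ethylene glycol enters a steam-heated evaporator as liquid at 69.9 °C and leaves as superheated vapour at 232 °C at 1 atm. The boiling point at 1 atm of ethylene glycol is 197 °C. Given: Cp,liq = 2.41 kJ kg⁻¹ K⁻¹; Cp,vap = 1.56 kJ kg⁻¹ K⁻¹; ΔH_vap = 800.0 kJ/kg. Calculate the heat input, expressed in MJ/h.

Q = 111000 MJ/h

liquid 69.9→197 °C: 306.31 kJ/kg
vaporisation at 197 °C: 800 kJ/kg
vapour 197→232 °C: 54.6 kJ/kg
Δh = 306.31 + 800 + 54.6 = 1160.9 kJ/kg
Q = ṁ·Δh = 26.66 kg/s × 1160.9 kJ/kg = 30950 kJ/s
|Q| = 30950 kW = 111420 MJ/h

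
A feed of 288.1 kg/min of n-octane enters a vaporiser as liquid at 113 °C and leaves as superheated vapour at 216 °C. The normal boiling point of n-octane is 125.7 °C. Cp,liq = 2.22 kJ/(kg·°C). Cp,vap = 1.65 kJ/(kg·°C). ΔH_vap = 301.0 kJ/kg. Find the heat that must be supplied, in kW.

liquid 113→125.7 °C: 28.194 kJ/kg
vaporisation at 125.7 °C: 301 kJ/kg
vapour 125.7→216 °C: 148.99 kJ/kg
Δh = 28.194 + 301 + 148.99 = 478.19 kJ/kg
Q = ṁ·Δh = 288.1 kg/min × 478.19 kJ/kg = 137770 kJ/min
|Q| = 2296.1 kW

Q = 2300 kW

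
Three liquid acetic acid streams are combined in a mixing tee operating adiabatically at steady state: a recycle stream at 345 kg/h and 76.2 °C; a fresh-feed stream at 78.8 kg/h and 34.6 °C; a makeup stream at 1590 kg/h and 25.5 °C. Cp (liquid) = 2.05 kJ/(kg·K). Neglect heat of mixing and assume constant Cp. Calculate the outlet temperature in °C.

Adiabatic, steady state ⇒ Σ ṁᵢCp,ᵢ(T_out − Tᵢ) = 0
Σ ṁᵢCp,ᵢTᵢ = 345×2.05×76.2 + 78.8×2.05×34.6 + 1590×2.05×25.5 = 142600
Σ ṁᵢCp,ᵢ = 345×2.05 + 78.8×2.05 + 1590×2.05 = 4128.3
T_out = 142600 / 4128.3 = 34.542 °C

T_out = 34.5 °C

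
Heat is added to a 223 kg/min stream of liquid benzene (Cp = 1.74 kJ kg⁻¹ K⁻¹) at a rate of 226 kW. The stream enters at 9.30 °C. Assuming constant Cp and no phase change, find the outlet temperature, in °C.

T_out = 44.2 °C

Q = 226 kW = 13560 kJ/min
ΔT = Q/(ṁ·Cp) = 13560/(223×1.74) = 34.947 K
T_out = 9.30 + 34.947 = 44.247 °C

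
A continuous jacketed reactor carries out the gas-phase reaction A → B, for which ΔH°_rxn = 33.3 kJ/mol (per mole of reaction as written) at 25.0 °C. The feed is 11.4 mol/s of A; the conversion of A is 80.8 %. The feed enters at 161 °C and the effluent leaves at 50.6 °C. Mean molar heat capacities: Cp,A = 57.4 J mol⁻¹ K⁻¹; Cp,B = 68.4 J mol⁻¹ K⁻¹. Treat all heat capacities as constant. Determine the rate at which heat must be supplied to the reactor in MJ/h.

Extent of reaction ξ = 0.808 × 11.4 = 9.2112 mol/s
Reaction term: ξ·ΔH°_rxn = 9.2112 × 33.3 = 306.73 kJ/s
Sensible, feed 161→25 °C: -88.993 kJ/s
Outlet flows (mol/s): A 2.1888, B 9.2112
Sensible, products 25→50.6 °C: 19.345 kJ/s
Q = ΔH = 237.09 kJ/s = 237.09 kW
Heat supplied = 853.51 MJ/h

Q_in = 854 MJ/h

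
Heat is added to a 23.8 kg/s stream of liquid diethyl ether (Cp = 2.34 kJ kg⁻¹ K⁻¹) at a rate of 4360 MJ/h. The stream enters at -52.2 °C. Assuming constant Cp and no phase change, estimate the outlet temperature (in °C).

T_out = -30.5 °C

Q = 4360 MJ/h = 1211.1 kJ/s
ΔT = Q/(ṁ·Cp) = 1211.1/(23.8×2.34) = 21.747 K
T_out = -52.2 + 21.747 = -30.453 °C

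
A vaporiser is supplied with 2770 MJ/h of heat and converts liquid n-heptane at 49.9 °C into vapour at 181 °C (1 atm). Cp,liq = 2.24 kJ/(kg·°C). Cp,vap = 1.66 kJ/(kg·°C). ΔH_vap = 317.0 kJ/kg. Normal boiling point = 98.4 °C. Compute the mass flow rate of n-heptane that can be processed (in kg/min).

Δh = 2.24×(98.4−49.9) + 317.0 + 1.66×(181−98.4) = 562.76 kJ/kg
Q = 2770 MJ/h = 769.44 kJ/s = 46167 kJ/min
ṁ = Q/Δh = 46167 / 562.76 = 82.037 kg/min

ṁ = 82.0 kg/min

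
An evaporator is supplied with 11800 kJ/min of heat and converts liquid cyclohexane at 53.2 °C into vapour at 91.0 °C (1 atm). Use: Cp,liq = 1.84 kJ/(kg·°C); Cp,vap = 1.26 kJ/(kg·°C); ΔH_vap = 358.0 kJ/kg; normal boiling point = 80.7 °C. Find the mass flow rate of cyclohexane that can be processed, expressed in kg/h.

Δh = 1.84×(80.7−53.2) + 358.0 + 1.26×(91.0−80.7) = 421.58 kJ/kg
Q = 11800 kJ/min = 196.67 kJ/s = 708000 kJ/h
ṁ = Q/Δh = 708000 / 421.58 = 1679.4 kg/h

ṁ = 1680 kg/h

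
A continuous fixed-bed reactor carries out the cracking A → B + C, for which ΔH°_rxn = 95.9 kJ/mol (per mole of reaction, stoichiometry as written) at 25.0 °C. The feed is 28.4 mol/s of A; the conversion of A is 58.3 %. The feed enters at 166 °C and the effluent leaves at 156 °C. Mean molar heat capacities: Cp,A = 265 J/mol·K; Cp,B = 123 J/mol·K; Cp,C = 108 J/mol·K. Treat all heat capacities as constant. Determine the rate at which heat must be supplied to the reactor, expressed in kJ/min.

Q_in = 86300 kJ/min

Extent of reaction ξ = 0.583 × 28.4 = 16.557 mol/s
Reaction term: ξ·ΔH°_rxn = 16.557 × 95.9 = 1587.8 kJ/s
Sensible, feed 166→25 °C: -1061.2 kJ/s
Outlet flows (mol/s): A 11.843, B 16.557, C 16.557
Sensible, products 25→156 °C: 912.16 kJ/s
Q = ΔH = 1438.8 kJ/s = 1438.8 kW
Heat supplied = 86330 kJ/min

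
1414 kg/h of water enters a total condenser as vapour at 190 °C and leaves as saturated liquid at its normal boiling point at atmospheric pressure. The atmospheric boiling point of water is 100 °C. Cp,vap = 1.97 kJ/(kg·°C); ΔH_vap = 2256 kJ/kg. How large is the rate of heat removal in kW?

Q_c = 956 kW

vapour 190→100 °C: -177.3 kJ/kg
condensation at 100 °C: -2256 kJ/kg
Δh = -177.3 + -2256 = -2433.3 kJ/kg
Q = ṁ·Δh = 1414 kg/h × -2433.3 kJ/kg = -3.4407e+06 kJ/h
|Q| = 955.75 kW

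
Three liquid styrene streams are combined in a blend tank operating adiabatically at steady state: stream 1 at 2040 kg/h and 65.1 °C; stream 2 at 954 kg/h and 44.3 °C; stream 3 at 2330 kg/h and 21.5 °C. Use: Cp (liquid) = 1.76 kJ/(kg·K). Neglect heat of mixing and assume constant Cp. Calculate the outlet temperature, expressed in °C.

Adiabatic, steady state ⇒ Σ ṁᵢCp,ᵢ(T_out − Tᵢ) = 0
T_out = Σ ṁᵢCp,ᵢTᵢ / Σ ṁᵢCp,ᵢ
      = 396280 / 9370.2 = 42.292 °C

T_out = 42.3 °C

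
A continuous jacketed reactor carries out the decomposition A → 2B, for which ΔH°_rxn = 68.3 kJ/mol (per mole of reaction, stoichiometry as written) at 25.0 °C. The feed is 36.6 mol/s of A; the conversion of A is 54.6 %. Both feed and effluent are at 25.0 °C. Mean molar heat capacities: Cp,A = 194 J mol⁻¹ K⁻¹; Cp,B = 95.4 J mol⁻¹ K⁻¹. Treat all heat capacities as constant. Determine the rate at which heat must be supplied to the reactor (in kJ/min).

Q_in = 81900 kJ/min

Extent of reaction ξ = 0.546 × 36.6 = 19.984 mol/s
Reaction term: ξ·ΔH°_rxn = 19.984 × 68.3 = 1364.9 kJ/s
Q = ΔH = 1364.9 kJ/s = 1364.9 kW
Heat supplied = 81893 kJ/min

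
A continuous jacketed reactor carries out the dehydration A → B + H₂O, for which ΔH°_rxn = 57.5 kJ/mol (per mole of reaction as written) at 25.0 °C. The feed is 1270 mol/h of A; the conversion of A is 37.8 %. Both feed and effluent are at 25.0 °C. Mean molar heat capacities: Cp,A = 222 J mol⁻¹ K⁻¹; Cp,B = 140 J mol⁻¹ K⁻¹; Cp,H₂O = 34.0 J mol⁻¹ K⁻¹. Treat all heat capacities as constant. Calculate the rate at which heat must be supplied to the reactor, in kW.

Q_in = 7.67 kW

Extent of reaction ξ = 0.378 × 1270 = 480.06 mol/h
Reaction term: ξ·ΔH°_rxn = 480.06 × 57.5 = 27603 kJ/h
Q = ΔH = 27603 kJ/h = 7.6676 kW
Heat supplied = 7.6676 kW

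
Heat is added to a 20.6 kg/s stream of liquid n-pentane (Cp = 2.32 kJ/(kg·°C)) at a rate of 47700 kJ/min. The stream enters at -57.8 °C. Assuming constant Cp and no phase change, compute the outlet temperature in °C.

T_out = -41.2 °C

Q = 47700 kJ/min = 795 kJ/s
ΔT = Q/(ṁ·Cp) = 795/(20.6×2.32) = 16.635 K
T_out = -57.8 + 16.635 = -41.165 °C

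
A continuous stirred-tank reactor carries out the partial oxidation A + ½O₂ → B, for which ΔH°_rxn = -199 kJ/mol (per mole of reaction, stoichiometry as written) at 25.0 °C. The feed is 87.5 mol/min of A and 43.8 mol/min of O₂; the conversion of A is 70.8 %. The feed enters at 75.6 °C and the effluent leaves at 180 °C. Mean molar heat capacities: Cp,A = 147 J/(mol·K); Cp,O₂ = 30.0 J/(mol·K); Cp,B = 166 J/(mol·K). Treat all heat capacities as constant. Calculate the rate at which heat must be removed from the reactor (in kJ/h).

Extent of reaction ξ = 0.708 × 87.5 = 61.95 mol/min
Reaction term: ξ·ΔH°_rxn = 61.95 × -199 = -12328 kJ/min
Sensible, feed 75.6→25 °C: -717.33 kJ/min
Outlet flows (mol/min): A 25.55, O₂ 12.825, B 61.95
Sensible, products 25→180 °C: 2235.8 kJ/min
Q = ΔH = -10810 kJ/min = -180.16 kW
Heat removed = 648580 kJ/h

Q_out = 649000 kJ/h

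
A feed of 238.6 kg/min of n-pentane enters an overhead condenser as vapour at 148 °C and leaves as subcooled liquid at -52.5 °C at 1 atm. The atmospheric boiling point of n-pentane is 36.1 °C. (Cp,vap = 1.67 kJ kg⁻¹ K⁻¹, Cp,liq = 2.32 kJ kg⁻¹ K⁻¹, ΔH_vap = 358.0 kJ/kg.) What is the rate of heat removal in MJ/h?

Q_c = 10700 MJ/h

vapour 148→36.1 °C: -186.87 kJ/kg
condensation at 36.1 °C: -358 kJ/kg
liquid 36.1→-52.5 °C: -205.55 kJ/kg
Δh = -186.87 + -358 + -205.55 = -750.42 kJ/kg
Q = ṁ·Δh = 238.6 kg/min × -750.42 kJ/kg = -179050 kJ/min
|Q| = 2984.2 kW = 10743 MJ/h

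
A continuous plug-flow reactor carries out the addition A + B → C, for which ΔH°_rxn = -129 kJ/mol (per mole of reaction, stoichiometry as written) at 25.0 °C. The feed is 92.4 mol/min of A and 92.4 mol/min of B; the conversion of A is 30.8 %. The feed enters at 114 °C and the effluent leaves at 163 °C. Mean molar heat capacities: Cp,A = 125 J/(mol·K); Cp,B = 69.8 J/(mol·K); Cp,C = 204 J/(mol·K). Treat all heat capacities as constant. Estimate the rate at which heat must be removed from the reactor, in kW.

Q_out = 45.9 kW

Extent of reaction ξ = 0.308 × 92.4 = 28.459 mol/min
Reaction term: ξ·ΔH°_rxn = 28.459 × -129 = -3671.2 kJ/min
Sensible, feed 114→25 °C: -1602 kJ/min
Outlet flows (mol/min): A 63.941, B 63.941, C 28.459
Sensible, products 25→163 °C: 2520.1 kJ/min
Q = ΔH = -2753.1 kJ/min = -45.885 kW
Heat removed = 45.885 kW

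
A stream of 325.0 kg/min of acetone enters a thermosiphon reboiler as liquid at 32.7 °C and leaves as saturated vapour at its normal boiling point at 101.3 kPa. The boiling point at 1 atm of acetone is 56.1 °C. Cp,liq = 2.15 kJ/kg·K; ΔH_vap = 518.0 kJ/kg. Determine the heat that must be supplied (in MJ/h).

liquid 32.7→56.1 °C: 50.31 kJ/kg
vaporisation at 56.1 °C: 518 kJ/kg
Δh = 50.31 + 518 = 568.31 kJ/kg
Q = ṁ·Δh = 325.0 kg/min × 568.31 kJ/kg = 184700 kJ/min
|Q| = 3078.3 kW = 11082 MJ/h

Q = 11100 MJ/h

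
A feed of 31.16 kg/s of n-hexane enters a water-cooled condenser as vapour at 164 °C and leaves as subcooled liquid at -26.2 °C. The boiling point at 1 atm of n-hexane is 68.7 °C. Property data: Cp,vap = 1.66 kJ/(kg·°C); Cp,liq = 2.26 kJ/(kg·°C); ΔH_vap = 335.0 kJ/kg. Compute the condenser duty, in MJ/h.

Q_c = 79400 MJ/h

vapour 164→68.7 °C: -158.2 kJ/kg
condensation at 68.7 °C: -335 kJ/kg
liquid 68.7→-26.2 °C: -214.47 kJ/kg
Δh = -158.2 + -335 + -214.47 = -707.67 kJ/kg
Q = ṁ·Δh = 31.16 kg/s × -707.67 kJ/kg = -22051 kJ/s
|Q| = 22051 kW = 79384 MJ/h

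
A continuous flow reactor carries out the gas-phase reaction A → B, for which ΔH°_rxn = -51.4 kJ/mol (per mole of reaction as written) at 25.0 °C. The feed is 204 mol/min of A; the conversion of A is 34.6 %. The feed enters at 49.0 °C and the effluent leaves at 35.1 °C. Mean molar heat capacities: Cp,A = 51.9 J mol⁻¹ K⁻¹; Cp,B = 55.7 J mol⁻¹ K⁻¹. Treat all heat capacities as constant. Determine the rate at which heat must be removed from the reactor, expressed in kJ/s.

Q_out = 62.9 kJ/s

Extent of reaction ξ = 0.346 × 204 = 70.584 mol/min
Reaction term: ξ·ΔH°_rxn = 70.584 × -51.4 = -3628 kJ/min
Sensible, feed 49.0→25 °C: -254.1 kJ/min
Outlet flows (mol/min): A 133.42, B 70.584
Sensible, products 25→35.1 °C: 109.64 kJ/min
Q = ΔH = -3772.5 kJ/min = -62.875 kW
Heat removed = 62.875 kJ/s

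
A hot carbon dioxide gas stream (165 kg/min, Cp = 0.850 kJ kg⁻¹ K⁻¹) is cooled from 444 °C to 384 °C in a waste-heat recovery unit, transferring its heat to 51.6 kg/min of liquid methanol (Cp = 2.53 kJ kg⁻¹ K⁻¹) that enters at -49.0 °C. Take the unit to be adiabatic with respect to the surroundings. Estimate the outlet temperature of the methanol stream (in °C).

Heat released by hot stream: Q = 165 × 0.850 × (444 − 384) = 8415 kJ/min
Energy balance on cold side (adiabatic exchanger): Q = ṁ_c·Cp_c·(T_c,out − T_c,in)
T_c,out = -49.0 + 8415/(51.6 × 2.53) = 15.459 °C

T_c,out = 15.5 °C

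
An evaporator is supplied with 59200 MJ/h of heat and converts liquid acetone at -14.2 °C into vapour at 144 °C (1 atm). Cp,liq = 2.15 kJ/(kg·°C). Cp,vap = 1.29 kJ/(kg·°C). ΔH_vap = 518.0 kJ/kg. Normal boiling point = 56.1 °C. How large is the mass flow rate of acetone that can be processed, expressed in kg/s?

ṁ = 21.0 kg/s

Δh = 2.15×(56.1−-14.2) + 518.0 + 1.29×(144−56.1) = 782.54 kJ/kg
Q = 59200 MJ/h = 16444 kJ/s = 16444 kJ/s
ṁ = Q/Δh = 16444 / 782.54 = 21.014 kg/s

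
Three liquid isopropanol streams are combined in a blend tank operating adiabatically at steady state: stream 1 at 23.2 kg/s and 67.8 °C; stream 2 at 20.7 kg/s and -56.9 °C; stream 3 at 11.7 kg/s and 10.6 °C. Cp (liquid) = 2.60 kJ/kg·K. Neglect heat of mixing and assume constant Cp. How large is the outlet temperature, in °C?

Energy balance with Q = 0: Σ ṁᵢCp,ᵢ(T_out − Tᵢ) = 0
Σ ṁᵢCp,ᵢTᵢ = 23.2×2.60×67.8 + 20.7×2.60×-56.9 + 11.7×2.60×10.6 = 1349.8
Σ ṁᵢCp,ᵢ = 23.2×2.60 + 20.7×2.60 + 11.7×2.60 = 144.56
T_out = 1349.8 / 144.56 = 9.3372 °C

T_out = 9.34 °C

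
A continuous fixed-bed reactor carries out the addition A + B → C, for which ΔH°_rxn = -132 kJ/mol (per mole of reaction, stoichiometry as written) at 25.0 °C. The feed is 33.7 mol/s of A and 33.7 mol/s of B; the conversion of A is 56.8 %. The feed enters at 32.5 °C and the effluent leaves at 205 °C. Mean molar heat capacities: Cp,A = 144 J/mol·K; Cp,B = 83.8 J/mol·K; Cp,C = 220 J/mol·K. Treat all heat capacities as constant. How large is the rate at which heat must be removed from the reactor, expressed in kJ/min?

Extent of reaction ξ = 0.568 × 33.7 = 19.142 mol/s
Reaction term: ξ·ΔH°_rxn = 19.142 × -132 = -2526.7 kJ/s
Sensible, feed 32.5→25 °C: -57.576 kJ/s
Outlet flows (mol/s): A 14.558, B 14.558, C 19.142
Sensible, products 25→205 °C: 1355 kJ/s
Q = ΔH = -1229.3 kJ/s = -1229.3 kW
Heat removed = 73758 kJ/min

Q_out = 73800 kJ/min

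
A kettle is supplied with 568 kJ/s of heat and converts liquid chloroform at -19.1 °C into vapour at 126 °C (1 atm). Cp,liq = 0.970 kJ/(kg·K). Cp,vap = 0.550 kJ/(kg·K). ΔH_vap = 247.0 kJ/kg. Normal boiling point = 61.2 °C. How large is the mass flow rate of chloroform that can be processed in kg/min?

Δh = 0.970×(61.2−-19.1) + 247.0 + 0.550×(126−61.2) = 360.53 kJ/kg
Q = 568 kJ/s = 568 kJ/s = 34080 kJ/min
ṁ = Q/Δh = 34080 / 360.53 = 94.527 kg/min

ṁ = 94.5 kg/min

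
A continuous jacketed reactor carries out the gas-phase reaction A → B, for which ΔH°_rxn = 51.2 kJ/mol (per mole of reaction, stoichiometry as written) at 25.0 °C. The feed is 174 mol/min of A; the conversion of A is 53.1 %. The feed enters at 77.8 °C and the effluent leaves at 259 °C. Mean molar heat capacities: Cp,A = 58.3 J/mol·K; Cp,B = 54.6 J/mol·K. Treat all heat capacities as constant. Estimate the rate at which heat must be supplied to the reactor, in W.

Q_in = 108000 W

Extent of reaction ξ = 0.531 × 174 = 92.394 mol/min
Reaction term: ξ·ΔH°_rxn = 92.394 × 51.2 = 4730.6 kJ/min
Sensible, feed 77.8→25 °C: -535.61 kJ/min
Outlet flows (mol/min): A 81.606, B 92.394
Sensible, products 25→259 °C: 2293.7 kJ/min
Q = ΔH = 6488.7 kJ/min = 108.15 kW
Heat supplied = 108150 W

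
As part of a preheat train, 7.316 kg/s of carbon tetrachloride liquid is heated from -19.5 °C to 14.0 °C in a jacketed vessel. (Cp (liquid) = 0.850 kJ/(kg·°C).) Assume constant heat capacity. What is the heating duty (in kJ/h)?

Q = 750000 kJ/h

Q = ṁ·Cp·ΔT = 7.316 × 0.850 × (14.0 − -19.5) = 208.32 kJ/s
Heating duty = 749960 kJ/h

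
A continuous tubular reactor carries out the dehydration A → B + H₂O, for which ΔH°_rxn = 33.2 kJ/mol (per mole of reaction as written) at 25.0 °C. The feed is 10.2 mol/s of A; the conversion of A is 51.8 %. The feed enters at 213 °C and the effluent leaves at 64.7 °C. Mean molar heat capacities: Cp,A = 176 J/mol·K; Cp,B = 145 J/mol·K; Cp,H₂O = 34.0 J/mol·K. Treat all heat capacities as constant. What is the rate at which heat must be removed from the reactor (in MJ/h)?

Q_out = 325 MJ/h

Extent of reaction ξ = 0.518 × 10.2 = 5.2836 mol/s
Reaction term: ξ·ΔH°_rxn = 5.2836 × 33.2 = 175.42 kJ/s
Sensible, feed 213→25 °C: -337.5 kJ/s
Outlet flows (mol/s): A 4.9164, B 5.2836, H₂O 5.2836
Sensible, products 25→64.7 °C: 71.899 kJ/s
Q = ΔH = -90.183 kJ/s = -90.183 kW
Heat removed = 324.66 MJ/h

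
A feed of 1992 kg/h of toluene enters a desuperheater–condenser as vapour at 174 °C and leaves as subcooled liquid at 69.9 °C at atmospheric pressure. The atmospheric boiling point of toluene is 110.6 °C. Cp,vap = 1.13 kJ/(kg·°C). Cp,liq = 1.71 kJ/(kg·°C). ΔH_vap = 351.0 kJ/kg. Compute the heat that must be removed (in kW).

vapour 174→110.6 °C: -71.642 kJ/kg
condensation at 110.6 °C: -351 kJ/kg
liquid 110.6→69.9 °C: -69.597 kJ/kg
Δh = -71.642 + -351 + -69.597 = -492.24 kJ/kg
Q = ṁ·Δh = 1992 kg/h × -492.24 kJ/kg = -980540 kJ/h
|Q| = 272.37 kW

Q_c = 272 kW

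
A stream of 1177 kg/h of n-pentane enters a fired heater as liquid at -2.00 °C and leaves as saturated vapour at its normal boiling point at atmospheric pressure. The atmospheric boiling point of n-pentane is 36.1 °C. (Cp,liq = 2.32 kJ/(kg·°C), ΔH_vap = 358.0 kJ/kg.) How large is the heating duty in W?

liquid -2.00→36.1 °C: 88.392 kJ/kg
vaporisation at 36.1 °C: 358 kJ/kg
Δh = 88.392 + 358 = 446.39 kJ/kg
Q = ṁ·Δh = 1177 kg/h × 446.39 kJ/kg = 525400 kJ/h
|Q| = 145.95 kW = 145950 W

Q = 146000 W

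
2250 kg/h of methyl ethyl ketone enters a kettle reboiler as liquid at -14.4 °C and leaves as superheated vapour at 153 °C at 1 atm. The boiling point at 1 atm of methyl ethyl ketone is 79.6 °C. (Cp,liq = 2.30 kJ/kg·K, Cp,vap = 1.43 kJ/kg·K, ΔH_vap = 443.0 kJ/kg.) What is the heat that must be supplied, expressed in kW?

liquid -14.4→79.6 °C: 216.2 kJ/kg
vaporisation at 79.6 °C: 443 kJ/kg
vapour 79.6→153 °C: 104.96 kJ/kg
Δh = 216.2 + 443 + 104.96 = 764.16 kJ/kg
Q = ṁ·Δh = 2250 kg/h × 764.16 kJ/kg = 1.7194e+06 kJ/h
|Q| = 477.6 kW

Q = 478 kW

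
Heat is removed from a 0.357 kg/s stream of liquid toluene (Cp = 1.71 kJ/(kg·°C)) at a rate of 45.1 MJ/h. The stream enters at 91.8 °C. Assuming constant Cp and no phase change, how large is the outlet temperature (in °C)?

T_out = 71.3 °C

Q = 45.1 MJ/h = 12.528 kJ/s
ΔT = Q/(ṁ·Cp) = 12.528/(0.357×1.71) = 20.522 K
T_out = 91.8 − 20.522 = 71.278 °C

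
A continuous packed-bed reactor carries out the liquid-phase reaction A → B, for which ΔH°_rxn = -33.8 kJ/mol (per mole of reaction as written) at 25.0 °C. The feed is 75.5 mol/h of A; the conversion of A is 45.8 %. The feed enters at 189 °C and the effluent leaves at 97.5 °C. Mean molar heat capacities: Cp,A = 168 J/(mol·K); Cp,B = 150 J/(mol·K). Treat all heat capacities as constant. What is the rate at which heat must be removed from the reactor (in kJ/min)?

Q_out = 39.6 kJ/min

Extent of reaction ξ = 0.458 × 75.5 = 34.579 mol/h
Reaction term: ξ·ΔH°_rxn = 34.579 × -33.8 = -1168.8 kJ/h
Sensible, feed 189→25 °C: -2080.2 kJ/h
Outlet flows (mol/h): A 40.921, B 34.579
Sensible, products 25→97.5 °C: 874.46 kJ/h
Q = ΔH = -2374.5 kJ/h = -0.65958 kW
Heat removed = 39.575 kJ/min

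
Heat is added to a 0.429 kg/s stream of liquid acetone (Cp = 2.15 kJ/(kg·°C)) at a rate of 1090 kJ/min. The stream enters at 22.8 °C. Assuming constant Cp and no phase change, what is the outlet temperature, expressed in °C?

Q = 1090 kJ/min = 18.167 kJ/s
ΔT = Q/(ṁ·Cp) = 18.167/(0.429×2.15) = 19.696 K
T_out = 22.8 + 19.696 = 42.496 °C

T_out = 42.5 °C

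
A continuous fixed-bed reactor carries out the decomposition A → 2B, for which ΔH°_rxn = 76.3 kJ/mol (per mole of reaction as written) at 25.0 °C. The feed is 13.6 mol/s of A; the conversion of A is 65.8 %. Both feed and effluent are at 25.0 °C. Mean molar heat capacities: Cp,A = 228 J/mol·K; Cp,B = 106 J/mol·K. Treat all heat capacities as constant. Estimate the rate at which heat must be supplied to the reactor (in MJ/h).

Extent of reaction ξ = 0.658 × 13.6 = 8.9488 mol/s
Reaction term: ξ·ΔH°_rxn = 8.9488 × 76.3 = 682.79 kJ/s
Q = ΔH = 682.79 kJ/s = 682.79 kW
Heat supplied = 2458.1 MJ/h

Q_in = 2460 MJ/h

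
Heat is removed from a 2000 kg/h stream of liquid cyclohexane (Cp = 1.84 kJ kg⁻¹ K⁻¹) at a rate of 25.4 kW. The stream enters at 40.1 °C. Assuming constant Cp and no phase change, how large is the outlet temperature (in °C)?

T_out = 15.3 °C

Q = 25.4 kW = 91440 kJ/h
ΔT = Q/(ṁ·Cp) = 91440/(2000×1.84) = 24.848 K
T_out = 40.1 − 24.848 = 15.252 °C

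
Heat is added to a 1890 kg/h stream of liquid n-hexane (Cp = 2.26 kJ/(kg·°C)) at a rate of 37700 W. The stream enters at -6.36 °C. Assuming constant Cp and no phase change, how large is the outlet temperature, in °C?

T_out = 25.4 °C

Q = 37700 W = 135720 kJ/h
ΔT = Q/(ṁ·Cp) = 135720/(1890×2.26) = 31.774 K
T_out = -6.36 + 31.774 = 25.414 °C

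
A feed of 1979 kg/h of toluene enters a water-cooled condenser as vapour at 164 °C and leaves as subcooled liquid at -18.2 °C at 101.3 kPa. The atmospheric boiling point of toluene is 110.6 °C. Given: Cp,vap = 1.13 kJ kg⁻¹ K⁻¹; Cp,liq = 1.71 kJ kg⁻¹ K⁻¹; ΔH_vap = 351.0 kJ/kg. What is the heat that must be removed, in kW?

vapour 164→110.6 °C: -60.342 kJ/kg
condensation at 110.6 °C: -351 kJ/kg
liquid 110.6→-18.2 °C: -220.25 kJ/kg
Δh = -60.342 + -351 + -220.25 = -631.59 kJ/kg
Q = ṁ·Δh = 1979 kg/h × -631.59 kJ/kg = -1.2499e+06 kJ/h
|Q| = 347.2 kW

Q_c = 347 kW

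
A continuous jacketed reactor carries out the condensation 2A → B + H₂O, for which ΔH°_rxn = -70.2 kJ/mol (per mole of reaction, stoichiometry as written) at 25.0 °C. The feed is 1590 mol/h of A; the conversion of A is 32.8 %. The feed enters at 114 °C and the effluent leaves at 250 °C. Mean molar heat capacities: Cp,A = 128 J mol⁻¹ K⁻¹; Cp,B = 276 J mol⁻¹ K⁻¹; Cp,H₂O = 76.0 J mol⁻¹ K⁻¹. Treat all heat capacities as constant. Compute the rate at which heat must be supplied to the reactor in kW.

Q_in = 4.17 kW

Extent of reaction ξ = 0.328 × 1590 / 2 = 260.76 mol/h
Reaction term: ξ·ΔH°_rxn = 260.76 × -70.2 = -18305 kJ/h
Sensible, feed 114→25 °C: -18113 kJ/h
Outlet flows (mol/h): A 1068.5, B 260.76, H₂O 260.76
Sensible, products 25→250 °C: 51424 kJ/h
Q = ΔH = 15006 kJ/h = 4.1683 kW
Heat supplied = 4.1683 kW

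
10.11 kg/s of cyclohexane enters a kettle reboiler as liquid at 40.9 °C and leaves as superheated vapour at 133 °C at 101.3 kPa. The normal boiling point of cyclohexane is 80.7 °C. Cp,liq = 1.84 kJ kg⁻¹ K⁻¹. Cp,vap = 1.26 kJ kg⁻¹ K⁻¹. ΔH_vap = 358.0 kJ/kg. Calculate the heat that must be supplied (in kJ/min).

liquid 40.9→80.7 °C: 73.232 kJ/kg
vaporisation at 80.7 °C: 358 kJ/kg
vapour 80.7→133 °C: 65.898 kJ/kg
Δh = 73.232 + 358 + 65.898 = 497.13 kJ/kg
Q = ṁ·Δh = 10.11 kg/s × 497.13 kJ/kg = 5026 kJ/s
|Q| = 5026 kW = 301560 kJ/min

Q = 302000 kJ/min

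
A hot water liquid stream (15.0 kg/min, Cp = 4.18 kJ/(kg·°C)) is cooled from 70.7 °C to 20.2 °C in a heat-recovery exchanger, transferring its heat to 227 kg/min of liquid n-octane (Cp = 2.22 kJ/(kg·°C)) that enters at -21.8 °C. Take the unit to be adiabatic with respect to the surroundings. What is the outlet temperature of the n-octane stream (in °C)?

Heat released by hot stream: Q = 15.0 × 4.18 × (70.7 − 20.2) = 3166.3 kJ/min
Energy balance on cold side (adiabatic exchanger): Q = ṁ_c·Cp_c·(T_c,out − T_c,in)
T_c,out = -21.8 + 3166.3/(227 × 2.22) = -15.517 °C

T_c,out = -15.5 °C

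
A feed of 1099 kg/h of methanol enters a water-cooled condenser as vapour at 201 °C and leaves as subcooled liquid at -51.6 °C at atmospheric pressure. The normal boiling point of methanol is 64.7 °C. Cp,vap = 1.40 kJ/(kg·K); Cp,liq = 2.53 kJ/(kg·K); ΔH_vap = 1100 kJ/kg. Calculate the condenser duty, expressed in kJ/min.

Q_c = 29000 kJ/min

vapour 201→64.7 °C: -190.82 kJ/kg
condensation at 64.7 °C: -1100 kJ/kg
liquid 64.7→-51.6 °C: -294.24 kJ/kg
Δh = -190.82 + -1100 + -294.24 = -1585.1 kJ/kg
Q = ṁ·Δh = 1099 kg/h × -1585.1 kJ/kg = -1.742e+06 kJ/h
|Q| = 483.88 kW = 29033 kJ/min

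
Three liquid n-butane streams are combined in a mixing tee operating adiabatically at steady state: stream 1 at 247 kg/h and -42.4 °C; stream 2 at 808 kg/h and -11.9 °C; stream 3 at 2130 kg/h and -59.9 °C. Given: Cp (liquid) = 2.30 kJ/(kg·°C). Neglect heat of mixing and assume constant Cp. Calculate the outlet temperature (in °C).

Adiabatic, steady state ⇒ Σ ṁᵢCp,ᵢ(T_out − Tᵢ) = 0
T_out = Σ ṁᵢCp,ᵢTᵢ / Σ ṁᵢCp,ᵢ
      = -339650 / 7325.5 = -46.366 °C

T_out = -46.4 °C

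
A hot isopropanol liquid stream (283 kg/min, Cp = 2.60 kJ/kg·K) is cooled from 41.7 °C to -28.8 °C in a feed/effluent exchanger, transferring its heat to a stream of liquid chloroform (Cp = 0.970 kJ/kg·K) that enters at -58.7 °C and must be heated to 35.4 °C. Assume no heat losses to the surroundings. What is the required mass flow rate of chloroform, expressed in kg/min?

Heat released by hot stream: Q = 283 × 2.60 × (41.7 − -28.8) = 51874 kJ/min
Energy balance on cold side (adiabatic exchanger): Q = ṁ_c·Cp_c·(T_c,out − T_c,in)
ṁ_c = 51874 / [0.970 × (35.4 − -58.7)] = 568.31 kg/min

ṁ_c = 568 kg/min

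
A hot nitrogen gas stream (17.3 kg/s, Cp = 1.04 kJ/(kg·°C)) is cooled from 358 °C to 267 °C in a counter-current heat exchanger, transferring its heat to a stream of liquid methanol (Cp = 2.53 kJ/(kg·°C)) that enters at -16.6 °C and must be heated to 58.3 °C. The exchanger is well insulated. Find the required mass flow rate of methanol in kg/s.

Heat released by hot stream: Q = 17.3 × 1.04 × (358 − 267) = 1637.3 kJ/s
Energy balance on cold side (adiabatic exchanger): Q = ṁ_c·Cp_c·(T_c,out − T_c,in)
ṁ_c = 1637.3 / [2.53 × (58.3 − -16.6)] = 8.6401 kg/s

ṁ_c = 8.64 kg/s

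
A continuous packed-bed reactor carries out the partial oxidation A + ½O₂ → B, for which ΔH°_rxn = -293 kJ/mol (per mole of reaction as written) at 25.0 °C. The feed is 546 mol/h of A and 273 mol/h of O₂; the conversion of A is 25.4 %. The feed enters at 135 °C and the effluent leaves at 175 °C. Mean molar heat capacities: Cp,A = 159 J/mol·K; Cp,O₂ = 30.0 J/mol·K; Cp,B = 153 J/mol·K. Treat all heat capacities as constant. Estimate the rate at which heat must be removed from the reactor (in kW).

Extent of reaction ξ = 0.254 × 546 = 138.68 mol/h
Reaction term: ξ·ΔH°_rxn = 138.68 × -293 = -40634 kJ/h
Sensible, feed 135→25 °C: -10450 kJ/h
Outlet flows (mol/h): A 407.32, O₂ 203.66, B 138.68
Sensible, products 25→175 °C: 13814 kJ/h
Q = ΔH = -37271 kJ/h = -10.353 kW
Heat removed = 10.353 kW

Q_out = 10.4 kW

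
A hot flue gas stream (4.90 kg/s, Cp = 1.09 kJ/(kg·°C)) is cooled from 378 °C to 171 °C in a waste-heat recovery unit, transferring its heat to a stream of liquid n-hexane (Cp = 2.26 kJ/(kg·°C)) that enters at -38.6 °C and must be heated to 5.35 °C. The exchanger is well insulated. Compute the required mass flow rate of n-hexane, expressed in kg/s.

ṁ_c = 11.1 kg/s

Heat released by hot stream: Q = 4.90 × 1.09 × (378 − 171) = 1105.6 kJ/s
Energy balance on cold side (adiabatic exchanger): Q = ṁ_c·Cp_c·(T_c,out − T_c,in)
ṁ_c = 1105.6 / [2.26 × (5.35 − -38.6)] = 11.131 kg/s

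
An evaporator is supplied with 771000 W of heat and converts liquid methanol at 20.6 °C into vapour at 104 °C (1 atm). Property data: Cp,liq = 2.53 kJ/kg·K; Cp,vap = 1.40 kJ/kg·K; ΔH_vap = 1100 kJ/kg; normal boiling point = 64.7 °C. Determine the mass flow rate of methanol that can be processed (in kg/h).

Δh = 2.53×(64.7−20.6) + 1100 + 1.40×(104−64.7) = 1266.6 kJ/kg
Q = 771000 W = 771 kJ/s = 2.7756e+06 kJ/h
ṁ = Q/Δh = 2.7756e+06 / 1266.6 = 2191.4 kg/h

ṁ = 2190 kg/h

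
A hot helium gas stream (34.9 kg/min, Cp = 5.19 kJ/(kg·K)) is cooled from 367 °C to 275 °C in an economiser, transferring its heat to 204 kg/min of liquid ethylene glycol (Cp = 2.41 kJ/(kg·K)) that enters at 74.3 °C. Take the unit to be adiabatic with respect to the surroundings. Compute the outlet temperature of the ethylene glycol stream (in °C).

Heat released by hot stream: Q = 34.9 × 5.19 × (367 − 275) = 16664 kJ/min
Energy balance on cold side (adiabatic exchanger): Q = ṁ_c·Cp_c·(T_c,out − T_c,in)
T_c,out = 74.3 + 16664/(204 × 2.41) = 108.19 °C

T_c,out = 108 °C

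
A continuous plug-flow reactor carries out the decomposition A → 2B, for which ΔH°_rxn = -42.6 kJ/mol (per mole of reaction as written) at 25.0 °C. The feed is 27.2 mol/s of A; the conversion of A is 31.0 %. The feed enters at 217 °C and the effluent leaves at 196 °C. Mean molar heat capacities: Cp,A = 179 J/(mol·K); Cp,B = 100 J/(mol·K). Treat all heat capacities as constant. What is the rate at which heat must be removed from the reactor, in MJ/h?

Q_out = 1550 MJ/h

Extent of reaction ξ = 0.310 × 27.2 = 8.432 mol/s
Reaction term: ξ·ΔH°_rxn = 8.432 × -42.6 = -359.2 kJ/s
Sensible, feed 217→25 °C: -934.81 kJ/s
Outlet flows (mol/s): A 18.768, B 16.864
Sensible, products 25→196 °C: 862.84 kJ/s
Q = ΔH = -431.17 kJ/s = -431.17 kW
Heat removed = 1552.2 MJ/h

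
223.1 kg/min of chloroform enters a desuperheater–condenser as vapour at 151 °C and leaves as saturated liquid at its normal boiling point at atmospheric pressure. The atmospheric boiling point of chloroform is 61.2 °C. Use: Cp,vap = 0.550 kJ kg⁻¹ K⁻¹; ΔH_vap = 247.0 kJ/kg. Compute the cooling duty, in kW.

Q_c = 1100 kW

vapour 151→61.2 °C: -49.39 kJ/kg
condensation at 61.2 °C: -247 kJ/kg
Δh = -49.39 + -247 = -296.39 kJ/kg
Q = ṁ·Δh = 223.1 kg/min × -296.39 kJ/kg = -66125 kJ/min
|Q| = 1102.1 kW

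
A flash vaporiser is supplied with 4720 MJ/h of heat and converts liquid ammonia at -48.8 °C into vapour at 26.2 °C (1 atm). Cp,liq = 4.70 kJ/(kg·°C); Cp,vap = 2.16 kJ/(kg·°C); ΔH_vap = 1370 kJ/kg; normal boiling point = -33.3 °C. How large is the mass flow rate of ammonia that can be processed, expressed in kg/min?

ṁ = 50.1 kg/min

Δh = 4.70×(-33.3−-48.8) + 1370 + 2.16×(26.2−-33.3) = 1571.4 kJ/kg
Q = 4720 MJ/h = 1311.1 kJ/s = 78667 kJ/min
ṁ = Q/Δh = 78667 / 1571.4 = 50.062 kg/min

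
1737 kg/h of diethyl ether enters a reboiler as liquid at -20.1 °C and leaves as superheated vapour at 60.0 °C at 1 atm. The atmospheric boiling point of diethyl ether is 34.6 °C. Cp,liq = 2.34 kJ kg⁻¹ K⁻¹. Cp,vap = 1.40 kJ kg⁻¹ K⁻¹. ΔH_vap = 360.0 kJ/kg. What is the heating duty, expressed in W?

Q = 253000 W

liquid -20.1→34.6 °C: 128 kJ/kg
vaporisation at 34.6 °C: 360 kJ/kg
vapour 34.6→60.0 °C: 35.56 kJ/kg
Δh = 128 + 360 + 35.56 = 523.56 kJ/kg
Q = ṁ·Δh = 1737 kg/h × 523.56 kJ/kg = 909420 kJ/h
|Q| = 252.62 kW = 252620 W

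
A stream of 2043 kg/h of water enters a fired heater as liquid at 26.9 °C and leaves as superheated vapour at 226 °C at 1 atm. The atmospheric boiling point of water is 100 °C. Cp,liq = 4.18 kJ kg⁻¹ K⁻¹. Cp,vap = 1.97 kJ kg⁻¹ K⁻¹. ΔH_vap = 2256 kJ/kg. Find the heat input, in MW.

Q = 1.59 MW

liquid 26.9→100 °C: 305.56 kJ/kg
vaporisation at 100 °C: 2256 kJ/kg
vapour 100→226 °C: 248.22 kJ/kg
Δh = 305.56 + 2256 + 248.22 = 2809.8 kJ/kg
Q = ṁ·Δh = 2043 kg/h × 2809.8 kJ/kg = 5.7404e+06 kJ/h
|Q| = 1594.5 kW = 1.5945 MW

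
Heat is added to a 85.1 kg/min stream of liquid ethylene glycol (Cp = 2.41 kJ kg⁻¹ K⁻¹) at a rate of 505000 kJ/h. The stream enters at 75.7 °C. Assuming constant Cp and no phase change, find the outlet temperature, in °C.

Q = 505000 kJ/h = 8416.7 kJ/min
ΔT = Q/(ṁ·Cp) = 8416.7/(85.1×2.41) = 41.039 K
T_out = 75.7 + 41.039 = 116.74 °C

T_out = 117 °C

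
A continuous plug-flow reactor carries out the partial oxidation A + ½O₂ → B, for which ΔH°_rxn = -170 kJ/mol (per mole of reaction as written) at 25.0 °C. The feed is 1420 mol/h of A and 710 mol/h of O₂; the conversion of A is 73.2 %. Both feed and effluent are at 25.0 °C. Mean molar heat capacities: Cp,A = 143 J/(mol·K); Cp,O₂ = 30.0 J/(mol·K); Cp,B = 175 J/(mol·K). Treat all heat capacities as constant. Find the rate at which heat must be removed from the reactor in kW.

Q_out = 49.1 kW

Extent of reaction ξ = 0.732 × 1420 = 1039.4 mol/h
Reaction term: ξ·ΔH°_rxn = 1039.4 × -170 = -176700 kJ/h
Q = ΔH = -176700 kJ/h = -49.085 kW
Heat removed = 49.085 kW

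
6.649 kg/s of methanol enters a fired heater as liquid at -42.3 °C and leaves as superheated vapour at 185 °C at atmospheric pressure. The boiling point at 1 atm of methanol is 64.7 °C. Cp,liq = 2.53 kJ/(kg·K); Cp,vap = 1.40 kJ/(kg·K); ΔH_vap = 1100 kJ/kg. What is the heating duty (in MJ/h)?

Q = 36800 MJ/h

liquid -42.3→64.7 °C: 270.71 kJ/kg
vaporisation at 64.7 °C: 1100 kJ/kg
vapour 64.7→185 °C: 168.42 kJ/kg
Δh = 270.71 + 1100 + 168.42 = 1539.1 kJ/kg
Q = ṁ·Δh = 6.649 kg/s × 1539.1 kJ/kg = 10234 kJ/s
|Q| = 10234 kW = 36841 MJ/h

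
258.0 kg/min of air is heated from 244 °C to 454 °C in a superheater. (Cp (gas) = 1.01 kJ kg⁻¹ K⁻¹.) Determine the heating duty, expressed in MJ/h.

Q = 3280 MJ/h

Q = ṁ·Cp·ΔT = 258.0 × 1.01 × (454 − 244) = 54722 kJ/min
Converting: 54722 / 60 s = 912.03 kW
Heating duty = 3283.3 MJ/h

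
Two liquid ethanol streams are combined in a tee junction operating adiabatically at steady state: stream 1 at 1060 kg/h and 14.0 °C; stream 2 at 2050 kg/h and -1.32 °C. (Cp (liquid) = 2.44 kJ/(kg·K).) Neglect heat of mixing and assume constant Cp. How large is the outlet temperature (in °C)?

T_out = 3.90 °C

Adiabatic, steady state ⇒ Σ ṁᵢCp,ᵢ(T_out − Tᵢ) = 0
Σ ṁᵢCp,ᵢTᵢ = 1060×2.44×14.0 + 2050×2.44×-1.32 = 29607
Σ ṁᵢCp,ᵢ = 1060×2.44 + 2050×2.44 = 7588.4
T_out = 29607 / 7588.4 = 3.9016 °C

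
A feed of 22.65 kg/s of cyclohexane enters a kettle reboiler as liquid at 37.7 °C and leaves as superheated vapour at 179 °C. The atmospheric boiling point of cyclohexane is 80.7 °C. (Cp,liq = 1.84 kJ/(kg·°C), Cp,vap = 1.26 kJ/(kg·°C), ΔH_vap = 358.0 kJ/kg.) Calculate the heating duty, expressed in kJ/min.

Q = 762000 kJ/min

liquid 37.7→80.7 °C: 79.12 kJ/kg
vaporisation at 80.7 °C: 358 kJ/kg
vapour 80.7→179 °C: 123.86 kJ/kg
Δh = 79.12 + 358 + 123.86 = 560.98 kJ/kg
Q = ṁ·Δh = 22.65 kg/s × 560.98 kJ/kg = 12706 kJ/s
|Q| = 12706 kW = 762370 kJ/min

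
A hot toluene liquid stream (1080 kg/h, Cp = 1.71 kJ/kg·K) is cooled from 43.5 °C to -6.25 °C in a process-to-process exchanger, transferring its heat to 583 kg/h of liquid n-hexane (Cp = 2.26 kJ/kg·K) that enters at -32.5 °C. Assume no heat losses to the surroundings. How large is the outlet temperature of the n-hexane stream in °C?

T_c,out = 37.2 °C

Heat released by hot stream: Q = 1080 × 1.71 × (43.5 − -6.25) = 91878 kJ/h
Energy balance on cold side (adiabatic exchanger): Q = ṁ_c·Cp_c·(T_c,out − T_c,in)
T_c,out = -32.5 + 91878/(583 × 2.26) = 37.233 °C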